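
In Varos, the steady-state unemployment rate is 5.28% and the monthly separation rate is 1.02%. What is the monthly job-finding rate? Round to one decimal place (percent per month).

Job-finding rate ≈ 18.3% per month.

From u* = s/(s+f): f = s·(1−u)/u.
f = 1.02 × (1 − 0.0528) / 0.0528 = 0.9661 / 0.0528 ≈ 18.3% per month.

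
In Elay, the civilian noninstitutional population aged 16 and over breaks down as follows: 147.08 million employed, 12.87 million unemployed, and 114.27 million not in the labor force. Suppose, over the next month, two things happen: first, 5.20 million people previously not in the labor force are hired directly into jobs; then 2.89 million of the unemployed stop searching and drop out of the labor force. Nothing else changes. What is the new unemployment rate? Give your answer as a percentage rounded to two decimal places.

Initially, labor force = 147.08 + 12.87 = 159.95 million, so u = 12.87/159.95 = 8.05%.
After the first change, employed and labor force both rise by 5.20; unemployed unchanged → E = 152.28, U = 12.87, labor force = 165.15 million.
After the second change, unemployed and labor force both fall by 2.89 → E = 152.28, U = 9.98, labor force = 162.26 million.
New unemployment rate = 9.98 / 162.26 = 6.15%.

New unemployment rate ≈ 6.15%.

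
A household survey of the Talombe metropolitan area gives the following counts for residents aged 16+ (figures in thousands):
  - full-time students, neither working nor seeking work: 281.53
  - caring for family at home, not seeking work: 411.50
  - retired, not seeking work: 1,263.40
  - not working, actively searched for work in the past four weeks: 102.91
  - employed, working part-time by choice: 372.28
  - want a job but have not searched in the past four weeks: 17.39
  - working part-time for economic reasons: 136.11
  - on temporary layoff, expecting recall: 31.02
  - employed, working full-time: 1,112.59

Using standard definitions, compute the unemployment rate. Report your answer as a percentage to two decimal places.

Unemployment rate ≈ 7.63%.

Employed = 372.28 + 136.11 + 1,112.59 = 1,620.98 thousand (anyone who worked, including part-time for economic reasons, counts as employed).
Unemployed = 102.91 + 31.02 = 133.93 thousand (jobless and actively searching, or on temporary layoff).
Labor force = 1,620.98 + 133.93 = 1,754.91 thousand.
Unemployment rate = 133.93 / 1,754.91 = 7.63%.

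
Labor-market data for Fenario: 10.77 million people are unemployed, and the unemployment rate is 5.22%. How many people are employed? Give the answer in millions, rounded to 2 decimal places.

About 195.55 million are employed.

Labor force = U / u = 10.77 / 0.0522 ≈ 206.32 million.
Employed = labor force − unemployed = 206.32 − 10.77 = 195.55 million.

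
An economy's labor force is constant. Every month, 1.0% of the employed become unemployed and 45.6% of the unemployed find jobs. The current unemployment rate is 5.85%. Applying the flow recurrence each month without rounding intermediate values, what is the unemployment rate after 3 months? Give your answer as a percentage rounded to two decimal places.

Unemployment rate after three months ≈ 2.71%.

With a fixed labor force, u_{t+1} = u_t + s·(1−u_t) − f·u_t = u_t·(1−s−f) + s.
Here 1−s−f = 0.534 and s = 0.010.
u_1 = 0.058500 × 0.534 + 0.010 = 0.041239.
u_2 = 0.041239 × 0.534 + 0.010 = 0.032022.
u_3 = 0.032022 × 0.534 + 0.010 = 0.027100.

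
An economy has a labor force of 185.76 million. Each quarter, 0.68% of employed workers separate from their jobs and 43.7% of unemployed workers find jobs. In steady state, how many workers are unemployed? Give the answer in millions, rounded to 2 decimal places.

Steady-state unemployment rate u* = s/(s+f) = 0.68/(0.68+43.7) = 0.015322.
Unemployed = u* × labor force = 0.015322 × 185.76 ≈ 2.85 million.

About 2.85 million are unemployed in steady state.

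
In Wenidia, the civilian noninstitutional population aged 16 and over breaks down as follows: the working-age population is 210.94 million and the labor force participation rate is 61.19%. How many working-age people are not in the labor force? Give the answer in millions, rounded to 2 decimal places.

About 81.87 million are not in the labor force.

Share not in the labor force = 1 − 0.6119 = 0.3881.
Not in labor force = 0.3881 × 210.94 ≈ 81.87 million.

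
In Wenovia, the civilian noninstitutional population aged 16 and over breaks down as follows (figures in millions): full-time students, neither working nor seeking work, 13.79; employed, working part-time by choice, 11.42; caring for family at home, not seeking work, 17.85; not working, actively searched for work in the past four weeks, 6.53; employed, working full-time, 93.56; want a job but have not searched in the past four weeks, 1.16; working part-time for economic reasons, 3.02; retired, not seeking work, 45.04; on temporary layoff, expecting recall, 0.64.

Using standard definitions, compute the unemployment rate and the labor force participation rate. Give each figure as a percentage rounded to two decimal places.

Employed = 11.42 + 93.56 + 3.02 = 108.00 million (anyone who worked, including part-time for economic reasons, counts as employed).
Unemployed = 6.53 + 0.64 = 7.17 million (jobless and actively searching, or on temporary layoff).
Labor force = 108.00 + 7.17 = 115.17 million.
Not in labor force = 13.79 + 17.85 + 1.16 + 45.04 = 77.84 million (those not working and not actively searching are outside the labor force — including those who want a job but have given up searching).
Civilian working-age population = 115.17 + 77.84 = 193.01 million.
Unemployment rate = 7.17 / 115.17 = 6.23%.
Labor force participation rate = 115.17 / 193.01 = 59.67%.

Unemployment rate ≈ 6.23%; labor force participation rate ≈ 59.67%.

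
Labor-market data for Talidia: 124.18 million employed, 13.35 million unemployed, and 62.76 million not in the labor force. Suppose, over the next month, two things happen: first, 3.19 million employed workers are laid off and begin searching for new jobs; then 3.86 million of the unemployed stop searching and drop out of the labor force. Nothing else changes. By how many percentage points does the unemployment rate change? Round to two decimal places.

Initially, labor force = 124.18 + 13.35 = 137.53 million, so u = 13.35/137.53 = 9.71%.
After the first change, employed falls and unemployed rises by 3.19; labor force unchanged → E = 120.99, U = 16.54, labor force = 137.53 million.
After the second change, unemployed and labor force both fall by 3.86 → E = 120.99, U = 12.68, labor force = 133.67 million.
New unemployment rate = 12.68 / 133.67 = 9.49%.
Change = 9.49% − 9.71% = −0.22 percentage points.

The unemployment rate changes by −0.22 percentage points.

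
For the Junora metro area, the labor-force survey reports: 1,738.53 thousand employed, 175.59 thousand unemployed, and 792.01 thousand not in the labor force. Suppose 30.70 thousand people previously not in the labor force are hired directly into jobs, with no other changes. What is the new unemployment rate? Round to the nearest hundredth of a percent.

Initially, labor force = 1,738.53 + 175.59 = 1,914.12 thousand, so u = 175.59/1,914.12 = 9.17%.
After the change, employed and labor force both rise by 30.70; unemployed unchanged → E = 1,769.23, U = 175.59, labor force = 1,944.82 thousand.
New unemployment rate = 175.59 / 1,944.82 = 9.03%.

New unemployment rate ≈ 9.03%.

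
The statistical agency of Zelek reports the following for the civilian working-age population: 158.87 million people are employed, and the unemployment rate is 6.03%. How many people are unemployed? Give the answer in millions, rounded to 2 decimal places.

Let U be the number unemployed. The labor force is E + U, and U/(E+U) = 0.0603.
So U = 0.0603 × 158.87 / (1 − 0.0603) = 9.5799 / 0.9397 ≈ 10.19 million.

About 10.19 million are unemployed.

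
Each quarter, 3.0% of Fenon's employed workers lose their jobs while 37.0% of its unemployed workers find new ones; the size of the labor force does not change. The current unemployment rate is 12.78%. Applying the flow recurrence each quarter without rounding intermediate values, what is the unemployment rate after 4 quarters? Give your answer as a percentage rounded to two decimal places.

Unemployment rate after four quarters ≈ 8.18%.

With a fixed labor force, u_{t+1} = u_t + s·(1−u_t) − f·u_t = u_t·(1−s−f) + s.
Here 1−s−f = 0.600 and s = 0.030.
u_1 = 0.127800 × 0.600 + 0.030 = 0.106680.
u_2 = 0.106680 × 0.600 + 0.030 = 0.094008.
u_3 = 0.094008 × 0.600 + 0.030 = 0.086405.
u_4 = 0.086405 × 0.600 + 0.030 = 0.081843.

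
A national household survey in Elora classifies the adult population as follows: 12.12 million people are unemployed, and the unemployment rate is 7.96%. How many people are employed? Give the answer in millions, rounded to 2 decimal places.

Labor force = U / u = 12.12 / 0.0796 ≈ 152.26 million.
Employed = labor force − unemployed = 152.26 − 12.12 = 140.14 million.

About 140.14 million are employed.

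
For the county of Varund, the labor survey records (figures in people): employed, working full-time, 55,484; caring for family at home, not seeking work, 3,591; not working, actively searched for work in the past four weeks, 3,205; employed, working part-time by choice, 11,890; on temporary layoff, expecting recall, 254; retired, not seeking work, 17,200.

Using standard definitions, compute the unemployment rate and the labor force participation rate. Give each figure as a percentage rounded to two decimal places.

Employed = 55,484 + 11,890 = 67,374.
Unemployed = 3,205 + 254 = 3,459 (jobless and actively searching, or on temporary layoff).
Labor force = 67,374 + 3,459 = 70,833.
Not in labor force = 3,591 + 17,200 = 20,791 (those not working and not actively searching are outside the labor force).
Civilian working-age population = 70,833 + 20,791 = 91,624.
Unemployment rate = 3,459 / 70,833 = 4.88%.
Labor force participation rate = 70,833 / 91,624 = 77.31%.

Unemployment rate ≈ 4.88%; labor force participation rate ≈ 77.31%.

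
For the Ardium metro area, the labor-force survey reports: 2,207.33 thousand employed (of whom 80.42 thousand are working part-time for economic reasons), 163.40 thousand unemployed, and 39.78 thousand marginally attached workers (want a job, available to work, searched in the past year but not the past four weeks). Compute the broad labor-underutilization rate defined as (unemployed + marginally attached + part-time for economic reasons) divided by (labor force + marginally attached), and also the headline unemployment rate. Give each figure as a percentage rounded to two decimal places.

Labor force = 2,207.33 + 163.40 = 2,370.73 thousand.
Numerator = 163.40 + 39.78 + 80.42 = 283.60 thousand.
Denominator = 2,370.73 + 39.78 = 2,410.51 thousand.
Broad rate = 283.60 / 2,410.51 = 11.77%.
Headline unemployment rate = 163.40 / 2,370.73 = 6.89%.

Broad underutilization rate ≈ 11.77%; headline unemployment rate ≈ 6.89%.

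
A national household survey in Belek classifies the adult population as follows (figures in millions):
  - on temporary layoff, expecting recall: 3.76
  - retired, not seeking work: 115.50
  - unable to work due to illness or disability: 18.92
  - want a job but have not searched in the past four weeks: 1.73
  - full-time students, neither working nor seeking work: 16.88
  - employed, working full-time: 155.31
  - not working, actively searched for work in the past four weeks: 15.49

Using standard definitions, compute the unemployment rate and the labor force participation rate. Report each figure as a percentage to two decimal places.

Employed = 155.31 million.
Unemployed = 3.76 + 15.49 = 19.25 million (jobless and actively searching, or on temporary layoff).
Labor force = 155.31 + 19.25 = 174.56 million.
Not in labor force = 115.50 + 18.92 + 1.73 + 16.88 = 153.03 million (those not working and not actively searching are outside the labor force — including those who want a job but have given up searching).
Civilian working-age population = 174.56 + 153.03 = 327.59 million.
Unemployment rate = 19.25 / 174.56 = 11.03%.
Labor force participation rate = 174.56 / 327.59 = 53.29%.

Unemployment rate ≈ 11.03%; labor force participation rate ≈ 53.29%.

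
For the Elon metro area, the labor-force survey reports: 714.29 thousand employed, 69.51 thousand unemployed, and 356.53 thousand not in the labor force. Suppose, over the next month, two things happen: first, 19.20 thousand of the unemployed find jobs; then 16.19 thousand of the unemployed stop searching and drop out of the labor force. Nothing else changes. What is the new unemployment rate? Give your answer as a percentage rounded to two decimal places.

New unemployment rate ≈ 4.44%.

Initially, labor force = 714.29 + 69.51 = 783.80 thousand, so u = 69.51/783.80 = 8.87%.
After the first change, unemployed falls and employed rises by 19.20; labor force unchanged → E = 733.49, U = 50.31, labor force = 783.80 thousand.
After the second change, unemployed and labor force both fall by 16.19 → E = 733.49, U = 34.12, labor force = 767.61 thousand.
New unemployment rate = 34.12 / 767.61 = 4.44%.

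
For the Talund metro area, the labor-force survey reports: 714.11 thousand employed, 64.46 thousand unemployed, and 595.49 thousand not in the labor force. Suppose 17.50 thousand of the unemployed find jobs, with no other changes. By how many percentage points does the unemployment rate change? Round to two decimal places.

Initially, labor force = 714.11 + 64.46 = 778.57 thousand, so u = 64.46/778.57 = 8.28%.
After the change, unemployed falls and employed rises by 17.50; labor force unchanged → E = 731.61, U = 46.96, labor force = 778.57 thousand.
New unemployment rate = 46.96 / 778.57 = 6.03%.
Change = 6.03% − 8.28% = −2.25 percentage points.

The unemployment rate changes by −2.25 percentage points.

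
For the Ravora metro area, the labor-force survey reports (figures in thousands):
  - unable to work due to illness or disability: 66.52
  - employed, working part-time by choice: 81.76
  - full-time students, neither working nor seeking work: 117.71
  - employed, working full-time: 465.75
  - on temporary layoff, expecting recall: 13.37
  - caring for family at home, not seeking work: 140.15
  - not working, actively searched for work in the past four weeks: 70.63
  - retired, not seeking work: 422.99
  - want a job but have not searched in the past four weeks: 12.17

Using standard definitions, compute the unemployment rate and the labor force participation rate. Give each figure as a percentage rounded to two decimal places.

Employed = 81.76 + 465.75 = 547.51 thousand.
Unemployed = 13.37 + 70.63 = 84.00 thousand (jobless and actively searching, or on temporary layoff).
Labor force = 547.51 + 84.00 = 631.51 thousand.
Not in labor force = 66.52 + 117.71 + 140.15 + 422.99 + 12.17 = 759.54 thousand (those not working and not actively searching are outside the labor force — including those who want a job but have given up searching).
Civilian working-age population = 631.51 + 759.54 = 1,391.05 thousand.
Unemployment rate = 84.00 / 631.51 = 13.30%.
Labor force participation rate = 631.51 / 1,391.05 = 45.40%.

Unemployment rate ≈ 13.30%; labor force participation rate ≈ 45.40%.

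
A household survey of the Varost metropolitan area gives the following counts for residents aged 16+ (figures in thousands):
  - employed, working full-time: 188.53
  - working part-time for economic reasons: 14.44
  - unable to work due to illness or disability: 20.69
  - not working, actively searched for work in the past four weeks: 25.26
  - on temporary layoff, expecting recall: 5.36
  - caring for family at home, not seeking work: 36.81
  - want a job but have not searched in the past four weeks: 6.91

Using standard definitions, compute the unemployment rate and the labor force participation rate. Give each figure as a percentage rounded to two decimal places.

Unemployment rate ≈ 13.11%; labor force participation rate ≈ 78.39%.

Employed = 188.53 + 14.44 = 202.97 thousand (anyone who worked, including part-time for economic reasons, counts as employed).
Unemployed = 25.26 + 5.36 = 30.62 thousand (jobless and actively searching, or on temporary layoff).
Labor force = 202.97 + 30.62 = 233.59 thousand.
Not in labor force = 20.69 + 36.81 + 6.91 = 64.41 thousand (those not working and not actively searching are outside the labor force — including those who want a job but have given up searching).
Civilian working-age population = 233.59 + 64.41 = 298.00 thousand.
Unemployment rate = 30.62 / 233.59 = 13.11%.
Labor force participation rate = 233.59 / 298.00 = 78.39%.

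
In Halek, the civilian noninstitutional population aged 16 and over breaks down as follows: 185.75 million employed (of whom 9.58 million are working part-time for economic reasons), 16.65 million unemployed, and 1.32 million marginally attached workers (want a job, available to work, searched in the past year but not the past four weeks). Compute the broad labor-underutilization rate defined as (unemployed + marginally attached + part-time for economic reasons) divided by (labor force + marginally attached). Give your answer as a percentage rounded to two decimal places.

Labor force = 185.75 + 16.65 = 202.40 million.
Numerator = 16.65 + 1.32 + 9.58 = 27.55 million.
Denominator = 202.40 + 1.32 = 203.72 million.
Broad rate = 27.55 / 203.72 = 13.52%.

Broad underutilization rate ≈ 13.52%.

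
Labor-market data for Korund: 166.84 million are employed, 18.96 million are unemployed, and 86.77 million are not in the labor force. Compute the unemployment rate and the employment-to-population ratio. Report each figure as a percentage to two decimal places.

Unemployment rate ≈ 10.20%; employment-population ratio ≈ 61.21%.

Labor force = employed + unemployed = 166.84 + 18.96 = 185.80 million.
Working-age population = 185.80 + 86.77 = 272.57 million.
Unemployment rate = 18.96 / 185.80 = 10.20%.
Employment-population ratio = 166.84 / 272.57 = 61.21%.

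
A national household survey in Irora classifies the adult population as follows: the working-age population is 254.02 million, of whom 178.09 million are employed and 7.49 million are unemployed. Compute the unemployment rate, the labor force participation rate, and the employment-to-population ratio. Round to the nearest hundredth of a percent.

Unemployment rate ≈ 4.04%; labor force participation rate ≈ 73.06%; employment-population ratio ≈ 70.11%.

Labor force = employed + unemployed = 178.09 + 7.49 = 185.58 million.
Unemployment rate = 7.49 / 185.58 = 4.04%.
Labor force participation rate = 185.58 / 254.02 = 73.06%.
Employment-population ratio = 178.09 / 254.02 = 70.11%.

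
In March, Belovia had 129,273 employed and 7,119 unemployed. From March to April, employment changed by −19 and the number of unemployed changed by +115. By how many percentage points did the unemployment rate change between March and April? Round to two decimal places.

March: labor force = 129,273 + 7,119 = 136,392; u = 7,119/136,392 = 5.22%.
April: labor force = 129,254 + 7,234 = 136,488; u = 7,234/136,488 = 5.30%.
Change = 5.30% − 5.22% = +0.08 pp.

The unemployment rate changed by +0.08 percentage points.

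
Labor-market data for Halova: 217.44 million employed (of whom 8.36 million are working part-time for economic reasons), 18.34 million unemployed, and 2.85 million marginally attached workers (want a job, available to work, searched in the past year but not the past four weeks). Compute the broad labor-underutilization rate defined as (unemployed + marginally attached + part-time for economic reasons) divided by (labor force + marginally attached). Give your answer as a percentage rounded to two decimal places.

Labor force = 217.44 + 18.34 = 235.78 million.
Numerator = 18.34 + 2.85 + 8.36 = 29.55 million.
Denominator = 235.78 + 2.85 = 238.63 million.
Broad rate = 29.55 / 238.63 = 12.38%.

Broad underutilization rate ≈ 12.38%.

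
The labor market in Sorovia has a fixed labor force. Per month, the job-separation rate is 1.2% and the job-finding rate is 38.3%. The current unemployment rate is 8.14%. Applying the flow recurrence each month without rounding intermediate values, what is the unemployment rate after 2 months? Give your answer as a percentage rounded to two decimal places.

With a fixed labor force, u_{t+1} = u_t + s·(1−u_t) − f·u_t = u_t·(1−s−f) + s.
Here 1−s−f = 0.605 and s = 0.012.
u_1 = 0.081400 × 0.605 + 0.012 = 0.061247.
u_2 = 0.061247 × 0.605 + 0.012 = 0.049054.

Unemployment rate after two months ≈ 4.91%.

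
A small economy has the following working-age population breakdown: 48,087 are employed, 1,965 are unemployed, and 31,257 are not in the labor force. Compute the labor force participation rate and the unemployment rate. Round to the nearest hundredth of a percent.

Labor force participation rate ≈ 61.56%; unemployment rate ≈ 3.93%.

Labor force = employed + unemployed = 48,087 + 1,965 = 50,052.
Working-age population = 50,052 + 31,257 = 81,309.
Unemployment rate = 1,965 / 50,052 = 3.93%.
Labor force participation rate = 50,052 / 81,309 = 61.56%.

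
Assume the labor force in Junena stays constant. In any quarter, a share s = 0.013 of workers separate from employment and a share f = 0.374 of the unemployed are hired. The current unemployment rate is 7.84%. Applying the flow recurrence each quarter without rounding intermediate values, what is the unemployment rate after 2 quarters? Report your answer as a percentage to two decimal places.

Unemployment rate after two quarters ≈ 5.04%.

With a fixed labor force, u_{t+1} = u_t + s·(1−u_t) − f·u_t = u_t·(1−s−f) + s.
Here 1−s−f = 0.613 and s = 0.013.
u_1 = 0.078400 × 0.613 + 0.013 = 0.061059.
u_2 = 0.061059 × 0.613 + 0.013 = 0.050429.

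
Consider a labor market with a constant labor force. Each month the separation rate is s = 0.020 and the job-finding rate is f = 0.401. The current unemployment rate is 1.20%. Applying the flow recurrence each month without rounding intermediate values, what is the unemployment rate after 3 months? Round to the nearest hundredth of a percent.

Unemployment rate after three months ≈ 4.06%.

With a fixed labor force, u_{t+1} = u_t + s·(1−u_t) − f·u_t = u_t·(1−s−f) + s.
Here 1−s−f = 0.579 and s = 0.020.
u_1 = 0.012000 × 0.579 + 0.020 = 0.026948.
u_2 = 0.026948 × 0.579 + 0.020 = 0.035603.
u_3 = 0.035603 × 0.579 + 0.020 = 0.040614.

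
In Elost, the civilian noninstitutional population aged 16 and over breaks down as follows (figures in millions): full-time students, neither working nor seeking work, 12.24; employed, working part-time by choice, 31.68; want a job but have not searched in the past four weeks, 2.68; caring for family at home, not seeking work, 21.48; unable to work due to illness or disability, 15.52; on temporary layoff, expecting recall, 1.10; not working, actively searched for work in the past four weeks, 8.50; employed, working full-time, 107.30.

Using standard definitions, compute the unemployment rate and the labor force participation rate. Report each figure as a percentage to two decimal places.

Unemployment rate ≈ 6.46%; labor force participation rate ≈ 74.10%.

Employed = 31.68 + 107.30 = 138.98 million.
Unemployed = 1.10 + 8.50 = 9.60 million (jobless and actively searching, or on temporary layoff).
Labor force = 138.98 + 9.60 = 148.58 million.
Not in labor force = 12.24 + 2.68 + 21.48 + 15.52 = 51.92 million (those not working and not actively searching are outside the labor force — including those who want a job but have given up searching).
Civilian working-age population = 148.58 + 51.92 = 200.50 million.
Unemployment rate = 9.60 / 148.58 = 6.46%.
Labor force participation rate = 148.58 / 200.50 = 74.10%.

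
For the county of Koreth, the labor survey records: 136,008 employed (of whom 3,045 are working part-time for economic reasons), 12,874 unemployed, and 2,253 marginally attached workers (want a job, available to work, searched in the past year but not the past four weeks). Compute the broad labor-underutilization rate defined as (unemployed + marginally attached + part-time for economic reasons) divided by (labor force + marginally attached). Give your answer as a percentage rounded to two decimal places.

Broad underutilization rate ≈ 12.02%.

Labor force = 136,008 + 12,874 = 148,882.
Numerator = 12,874 + 2,253 + 3,045 = 18,172.
Denominator = 148,882 + 2,253 = 151,135.
Broad rate = 18,172 / 151,135 = 12.02%.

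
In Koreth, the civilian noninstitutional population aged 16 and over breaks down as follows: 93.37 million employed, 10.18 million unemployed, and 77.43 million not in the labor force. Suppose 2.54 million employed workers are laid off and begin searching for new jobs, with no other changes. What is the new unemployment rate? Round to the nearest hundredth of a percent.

New unemployment rate ≈ 12.28%.

Initially, labor force = 93.37 + 10.18 = 103.55 million, so u = 10.18/103.55 = 9.83%.
After the change, employed falls and unemployed rises by 2.54; labor force unchanged → E = 90.83, U = 12.72, labor force = 103.55 million.
New unemployment rate = 12.72 / 103.55 = 12.28%.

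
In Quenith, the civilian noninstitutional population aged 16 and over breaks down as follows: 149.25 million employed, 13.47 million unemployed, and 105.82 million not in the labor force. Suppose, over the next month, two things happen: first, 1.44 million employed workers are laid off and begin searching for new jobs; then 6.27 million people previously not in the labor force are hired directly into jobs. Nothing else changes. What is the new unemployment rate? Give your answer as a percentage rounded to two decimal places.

Initially, labor force = 149.25 + 13.47 = 162.72 million, so u = 13.47/162.72 = 8.28%.
After the first change, employed falls and unemployed rises by 1.44; labor force unchanged → E = 147.81, U = 14.91, labor force = 162.72 million.
After the second change, employed and labor force both rise by 6.27; unemployed unchanged → E = 154.08, U = 14.91, labor force = 168.99 million.
New unemployment rate = 14.91 / 168.99 = 8.82%.

New unemployment rate ≈ 8.82%.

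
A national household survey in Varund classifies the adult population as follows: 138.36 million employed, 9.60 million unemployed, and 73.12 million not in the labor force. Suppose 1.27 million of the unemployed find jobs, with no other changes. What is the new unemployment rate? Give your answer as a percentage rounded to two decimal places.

Initially, labor force = 138.36 + 9.60 = 147.96 million, so u = 9.60/147.96 = 6.49%.
After the change, unemployed falls and employed rises by 1.27; labor force unchanged → E = 139.63, U = 8.33, labor force = 147.96 million.
New unemployment rate = 8.33 / 147.96 = 5.63%.

New unemployment rate ≈ 5.63%.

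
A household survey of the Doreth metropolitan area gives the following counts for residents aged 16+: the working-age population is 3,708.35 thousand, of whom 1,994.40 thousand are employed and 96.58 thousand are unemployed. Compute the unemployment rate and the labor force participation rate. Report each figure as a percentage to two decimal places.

Unemployment rate ≈ 4.62%; labor force participation rate ≈ 56.39%.

Labor force = employed + unemployed = 1,994.40 + 96.58 = 2,090.98 thousand.
Unemployment rate = 96.58 / 2,090.98 = 4.62%.
Labor force participation rate = 2,090.98 / 3,708.35 = 56.39%.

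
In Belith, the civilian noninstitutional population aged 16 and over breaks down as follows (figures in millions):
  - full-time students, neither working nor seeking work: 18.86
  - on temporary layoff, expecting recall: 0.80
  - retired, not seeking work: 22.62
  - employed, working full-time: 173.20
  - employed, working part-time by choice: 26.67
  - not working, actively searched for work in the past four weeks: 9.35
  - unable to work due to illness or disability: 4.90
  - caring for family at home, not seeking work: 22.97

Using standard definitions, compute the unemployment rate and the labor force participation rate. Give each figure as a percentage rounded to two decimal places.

Employed = 173.20 + 26.67 = 199.87 million.
Unemployed = 0.80 + 9.35 = 10.15 million (jobless and actively searching, or on temporary layoff).
Labor force = 199.87 + 10.15 = 210.02 million.
Not in labor force = 18.86 + 22.62 + 4.90 + 22.97 = 69.35 million (those not working and not actively searching are outside the labor force).
Civilian working-age population = 210.02 + 69.35 = 279.37 million.
Unemployment rate = 10.15 / 210.02 = 4.83%.
Labor force participation rate = 210.02 / 279.37 = 75.18%.

Unemployment rate ≈ 4.83%; labor force participation rate ≈ 75.18%.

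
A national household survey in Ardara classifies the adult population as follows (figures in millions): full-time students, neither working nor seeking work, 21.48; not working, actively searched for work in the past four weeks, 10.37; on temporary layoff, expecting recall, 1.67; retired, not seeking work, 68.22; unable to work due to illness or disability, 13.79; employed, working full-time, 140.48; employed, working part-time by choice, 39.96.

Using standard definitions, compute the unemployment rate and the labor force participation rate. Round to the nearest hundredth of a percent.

Unemployment rate ≈ 6.26%; labor force participation rate ≈ 65.03%.

Employed = 140.48 + 39.96 = 180.44 million.
Unemployed = 10.37 + 1.67 = 12.04 million (jobless and actively searching, or on temporary layoff).
Labor force = 180.44 + 12.04 = 192.48 million.
Not in labor force = 21.48 + 68.22 + 13.79 = 103.49 million (those not working and not actively searching are outside the labor force).
Civilian working-age population = 192.48 + 103.49 = 295.97 million.
Unemployment rate = 12.04 / 192.48 = 6.26%.
Labor force participation rate = 192.48 / 295.97 = 65.03%.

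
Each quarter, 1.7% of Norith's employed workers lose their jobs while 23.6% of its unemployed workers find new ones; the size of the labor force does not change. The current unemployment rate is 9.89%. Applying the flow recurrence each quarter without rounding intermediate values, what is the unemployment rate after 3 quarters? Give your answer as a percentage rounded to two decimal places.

Unemployment rate after three quarters ≈ 8.04%.

With a fixed labor force, u_{t+1} = u_t + s·(1−u_t) − f·u_t = u_t·(1−s−f) + s.
Here 1−s−f = 0.747 and s = 0.017.
u_1 = 0.098900 × 0.747 + 0.017 = 0.090878.
u_2 = 0.090878 × 0.747 + 0.017 = 0.084886.
u_3 = 0.084886 × 0.747 + 0.017 = 0.080410.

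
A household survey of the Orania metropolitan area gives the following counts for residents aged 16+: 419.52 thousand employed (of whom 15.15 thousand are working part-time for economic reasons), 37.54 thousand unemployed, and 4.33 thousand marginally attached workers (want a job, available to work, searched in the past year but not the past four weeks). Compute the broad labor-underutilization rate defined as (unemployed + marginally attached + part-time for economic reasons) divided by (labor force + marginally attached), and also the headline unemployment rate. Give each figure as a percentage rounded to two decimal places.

Labor force = 419.52 + 37.54 = 457.06 thousand.
Numerator = 37.54 + 4.33 + 15.15 = 57.02 thousand.
Denominator = 457.06 + 4.33 = 461.39 thousand.
Broad rate = 57.02 / 461.39 = 12.36%.
Headline unemployment rate = 37.54 / 457.06 = 8.21%.

Broad underutilization rate ≈ 12.36%; headline unemployment rate ≈ 8.21%.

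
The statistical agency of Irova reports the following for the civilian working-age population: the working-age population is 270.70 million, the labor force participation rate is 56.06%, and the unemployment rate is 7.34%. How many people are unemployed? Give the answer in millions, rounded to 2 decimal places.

About 11.14 million are unemployed.

Labor force = 0.5606 × 270.70 = 151.75 million.
Unemployed = 0.0734 × 151.75 ≈ 11.14 million.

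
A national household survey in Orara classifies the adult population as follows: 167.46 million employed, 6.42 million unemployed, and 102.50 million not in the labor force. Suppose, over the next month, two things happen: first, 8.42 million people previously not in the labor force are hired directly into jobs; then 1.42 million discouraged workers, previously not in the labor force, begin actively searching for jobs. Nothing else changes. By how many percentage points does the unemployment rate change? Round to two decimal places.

The unemployment rate changes by +0.58 percentage points.

Initially, labor force = 167.46 + 6.42 = 173.88 million, so u = 6.42/173.88 = 3.69%.
After the first change, employed and labor force both rise by 8.42; unemployed unchanged → E = 175.88, U = 6.42, labor force = 182.30 million.
After the second change, unemployed and labor force both rise by 1.42 → E = 175.88, U = 7.84, labor force = 183.72 million.
New unemployment rate = 7.84 / 183.72 = 4.27%.
Change = 4.27% − 3.69% = +0.58 percentage points.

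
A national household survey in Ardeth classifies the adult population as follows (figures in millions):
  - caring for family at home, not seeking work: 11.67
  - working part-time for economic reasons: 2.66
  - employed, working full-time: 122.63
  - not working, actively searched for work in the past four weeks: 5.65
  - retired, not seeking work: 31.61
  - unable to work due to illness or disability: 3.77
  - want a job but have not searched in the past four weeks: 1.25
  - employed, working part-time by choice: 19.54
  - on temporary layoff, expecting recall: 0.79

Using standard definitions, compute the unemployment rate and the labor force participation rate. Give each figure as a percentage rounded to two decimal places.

Employed = 2.66 + 122.63 + 19.54 = 144.83 million (anyone who worked, including part-time for economic reasons, counts as employed).
Unemployed = 5.65 + 0.79 = 6.44 million (jobless and actively searching, or on temporary layoff).
Labor force = 144.83 + 6.44 = 151.27 million.
Not in labor force = 11.67 + 31.61 + 3.77 + 1.25 = 48.30 million (those not working and not actively searching are outside the labor force — including those who want a job but have given up searching).
Civilian working-age population = 151.27 + 48.30 = 199.57 million.
Unemployment rate = 6.44 / 151.27 = 4.26%.
Labor force participation rate = 151.27 / 199.57 = 75.80%.

Unemployment rate ≈ 4.26%; labor force participation rate ≈ 75.80%.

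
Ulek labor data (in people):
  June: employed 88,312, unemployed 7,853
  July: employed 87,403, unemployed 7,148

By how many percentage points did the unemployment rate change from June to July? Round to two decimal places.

June: labor force = 88,312 + 7,853 = 96,165; u = 7,853/96,165 = 8.17%.
July: labor force = 87,403 + 7,148 = 94,551; u = 7,148/94,551 = 7.56%.
Change = 7.56% − 8.17% = −0.61 pp.

The unemployment rate changed by −0.61 percentage points.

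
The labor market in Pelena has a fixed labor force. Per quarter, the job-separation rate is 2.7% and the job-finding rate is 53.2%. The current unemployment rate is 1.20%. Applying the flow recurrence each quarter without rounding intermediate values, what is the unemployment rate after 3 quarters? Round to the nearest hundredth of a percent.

Unemployment rate after three quarters ≈ 4.52%.

With a fixed labor force, u_{t+1} = u_t + s·(1−u_t) − f·u_t = u_t·(1−s−f) + s.
Here 1−s−f = 0.441 and s = 0.027.
u_1 = 0.012000 × 0.441 + 0.027 = 0.032292.
u_2 = 0.032292 × 0.441 + 0.027 = 0.041241.
u_3 = 0.041241 × 0.441 + 0.027 = 0.045187.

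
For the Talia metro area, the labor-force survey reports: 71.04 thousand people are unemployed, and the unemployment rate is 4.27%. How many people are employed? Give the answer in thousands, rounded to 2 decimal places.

About 1,592.66 thousand are employed.

Labor force = U / u = 71.04 / 0.0427 ≈ 1,663.70 thousand.
Employed = labor force − unemployed = 1,663.70 − 71.04 = 1,592.66 thousand.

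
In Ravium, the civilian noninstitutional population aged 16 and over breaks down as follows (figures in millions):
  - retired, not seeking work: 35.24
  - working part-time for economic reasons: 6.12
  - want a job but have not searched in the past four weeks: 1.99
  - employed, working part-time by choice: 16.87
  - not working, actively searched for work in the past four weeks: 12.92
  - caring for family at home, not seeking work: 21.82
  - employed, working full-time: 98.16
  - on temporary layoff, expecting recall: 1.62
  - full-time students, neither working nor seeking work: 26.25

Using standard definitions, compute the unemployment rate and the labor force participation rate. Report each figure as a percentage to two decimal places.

Employed = 6.12 + 16.87 + 98.16 = 121.15 million (anyone who worked, including part-time for economic reasons, counts as employed).
Unemployed = 12.92 + 1.62 = 14.54 million (jobless and actively searching, or on temporary layoff).
Labor force = 121.15 + 14.54 = 135.69 million.
Not in labor force = 35.24 + 1.99 + 21.82 + 26.25 = 85.30 million (those not working and not actively searching are outside the labor force — including those who want a job but have given up searching).
Civilian working-age population = 135.69 + 85.30 = 220.99 million.
Unemployment rate = 14.54 / 135.69 = 10.72%.
Labor force participation rate = 135.69 / 220.99 = 61.40%.

Unemployment rate ≈ 10.72%; labor force participation rate ≈ 61.40%.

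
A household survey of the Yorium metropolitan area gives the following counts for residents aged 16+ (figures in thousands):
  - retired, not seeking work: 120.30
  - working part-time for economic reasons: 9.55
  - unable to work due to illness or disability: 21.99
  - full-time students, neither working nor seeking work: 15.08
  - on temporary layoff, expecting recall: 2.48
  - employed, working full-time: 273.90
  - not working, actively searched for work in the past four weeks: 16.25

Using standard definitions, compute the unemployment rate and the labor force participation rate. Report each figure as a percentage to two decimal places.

Unemployment rate ≈ 6.20%; labor force participation rate ≈ 65.76%.

Employed = 9.55 + 273.90 = 283.45 thousand (anyone who worked, including part-time for economic reasons, counts as employed).
Unemployed = 2.48 + 16.25 = 18.73 thousand (jobless and actively searching, or on temporary layoff).
Labor force = 283.45 + 18.73 = 302.18 thousand.
Not in labor force = 120.30 + 21.99 + 15.08 = 157.37 thousand (those not working and not actively searching are outside the labor force).
Civilian working-age population = 302.18 + 157.37 = 459.55 thousand.
Unemployment rate = 18.73 / 302.18 = 6.20%.
Labor force participation rate = 302.18 / 459.55 = 65.76%.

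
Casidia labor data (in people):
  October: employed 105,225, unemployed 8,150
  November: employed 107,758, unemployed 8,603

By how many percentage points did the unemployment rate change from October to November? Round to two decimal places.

The unemployment rate changed by +0.20 percentage points.

October: labor force = 105,225 + 8,150 = 113,375; u = 8,150/113,375 = 7.19%.
November: labor force = 107,758 + 8,603 = 116,361; u = 8,603/116,361 = 7.39%.
Change = 7.39% − 7.19% = +0.20 pp.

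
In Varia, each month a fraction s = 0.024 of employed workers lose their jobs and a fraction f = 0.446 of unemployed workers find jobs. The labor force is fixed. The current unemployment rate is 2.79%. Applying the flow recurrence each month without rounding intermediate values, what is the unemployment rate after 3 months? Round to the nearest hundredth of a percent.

Unemployment rate after three months ≈ 4.76%.

With a fixed labor force, u_{t+1} = u_t + s·(1−u_t) − f·u_t = u_t·(1−s−f) + s.
Here 1−s−f = 0.530 and s = 0.024.
u_1 = 0.027900 × 0.530 + 0.024 = 0.038787.
u_2 = 0.038787 × 0.530 + 0.024 = 0.044557.
u_3 = 0.044557 × 0.530 + 0.024 = 0.047615.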